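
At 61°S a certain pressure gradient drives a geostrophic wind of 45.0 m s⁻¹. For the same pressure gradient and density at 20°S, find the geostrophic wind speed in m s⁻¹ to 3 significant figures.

With the same pressure gradient and density, V_g ∝ 1/f ∝ 1/sin φ.
V₂ = V₁ · sin φ₁ / sin φ₂ = 45.0 × sin 61° / sin 20°
V₂ = 45.0 × 0.8746/0.3420 = 115 m s⁻¹

115 m s⁻¹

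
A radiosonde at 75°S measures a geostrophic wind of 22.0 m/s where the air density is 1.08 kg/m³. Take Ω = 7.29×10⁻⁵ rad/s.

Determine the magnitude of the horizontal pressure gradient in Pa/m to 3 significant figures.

3.35×10⁻³ Pa/m

Coriolis parameter at 75°S:
f = 2Ω sin φ = 2 × 7.29×10⁻⁵ × sin 75° = 1.41×10⁻⁴ s⁻¹
Geostrophic balance rearranged: |∂P/∂n| = f ρ V_g
|∂P/∂n| = 1.41×10⁻⁴ × 1.08 × 22.0 = 3.35×10⁻³ Pa/m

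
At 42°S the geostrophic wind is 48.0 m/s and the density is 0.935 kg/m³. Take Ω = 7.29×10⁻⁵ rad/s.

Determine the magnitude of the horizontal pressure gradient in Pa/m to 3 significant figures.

4.38×10⁻³ Pa/m

Coriolis parameter at 42°S:
f = 2Ω sin φ = 2 × 7.29×10⁻⁵ × sin 42° = 9.76×10⁻⁵ s⁻¹
Geostrophic balance rearranged: |∂P/∂n| = f ρ V_g
|∂P/∂n| = 9.76×10⁻⁵ × 0.935 × 48.0 = 4.38×10⁻³ Pa/m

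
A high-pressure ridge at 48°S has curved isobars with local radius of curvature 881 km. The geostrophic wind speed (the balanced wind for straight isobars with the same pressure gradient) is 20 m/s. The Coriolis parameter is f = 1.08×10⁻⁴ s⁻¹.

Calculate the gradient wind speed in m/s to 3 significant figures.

28.6 m/s

Around a high, pressure-gradient force acts outward with centrifugal, so Coriolis balances both:
fV = (1/ρ)|∂P/∂n| + V²/R  →  V² − fR·V + fR·V_g = 0
With fR = 1.08×10⁻⁴ × 881×10³ m = 95.1 m/s:
V = [fR − √((fR)² − 4 fR V_g)]/2 = [95.1 − √(95.1² − 4×95.1×20)]/2 = 28.6 m/s
Supergeostrophic (V > V_g = 20 m/s), as expected around a high.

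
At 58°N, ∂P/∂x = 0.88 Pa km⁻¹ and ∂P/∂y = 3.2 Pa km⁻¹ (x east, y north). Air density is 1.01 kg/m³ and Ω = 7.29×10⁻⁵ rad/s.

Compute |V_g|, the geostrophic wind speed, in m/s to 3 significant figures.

26.6 m/s

Coriolis parameter at 58°N:
f = 2Ω sin φ = 2 × 7.29×10⁻⁵ × sin 58° = 1.24×10⁻⁴ s⁻¹
Component geostrophic relations (x east, y north):
u_g = −(1/(fρ)) ∂P/∂y,  v_g = (1/(fρ)) ∂P/∂x
u_g = −(3.2×10⁻³)/(1.24×10⁻⁴ × 1.01) = −25.6 m/s;  v_g = (0.88×10⁻³)/(1.24×10⁻⁴ × 1.01) = 7.05 m/s
|V_g| = √(u_g² + v_g²) = 26.6 m/s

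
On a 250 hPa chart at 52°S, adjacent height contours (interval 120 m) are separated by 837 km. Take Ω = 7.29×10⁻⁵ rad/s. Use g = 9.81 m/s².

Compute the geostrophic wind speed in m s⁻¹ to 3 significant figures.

Coriolis parameter at 52°S:
f = 2Ω sin φ = 2 × 7.29×10⁻⁵ × sin 52° = 1.15×10⁻⁴ s⁻¹
Height gradient: |∂Z/∂n| = 120 m / 837000 m = 1.43×10⁻⁴
On a pressure surface, geostrophic balance gives V_g = (g/f)|∂Z/∂n|:
V_g = 9.81 × 1.43×10⁻⁴ / 1.15×10⁻⁴ = 12.2 m/s

12.2 m s⁻¹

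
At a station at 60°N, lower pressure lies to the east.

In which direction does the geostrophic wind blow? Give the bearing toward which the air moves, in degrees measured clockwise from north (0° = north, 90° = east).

The pressure-gradient force points toward the east (bearing 090°).
Geostrophic balance: in the Northern Hemisphere the Coriolis force deflects motion to the right, so the geostrophic wind blows 90° to the right of the pressure-gradient force (low pressure on the left).
Rotating 090° by 90° clockwise gives 180° — the wind blows toward the south.

180°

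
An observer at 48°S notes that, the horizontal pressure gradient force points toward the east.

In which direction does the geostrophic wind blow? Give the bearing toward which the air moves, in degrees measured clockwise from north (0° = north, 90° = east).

000°

The pressure-gradient force points toward the east (bearing 090°).
Geostrophic balance: in the Southern Hemisphere the Coriolis force deflects motion to the left, so the geostrophic wind blows 90° to the left of the pressure-gradient force (low pressure on the right).
Rotating 090° by 90° counterclockwise gives 000° — the wind blows toward the north.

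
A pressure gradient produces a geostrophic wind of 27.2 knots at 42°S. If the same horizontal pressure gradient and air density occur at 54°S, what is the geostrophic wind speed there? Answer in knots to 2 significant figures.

22 knots

With the same pressure gradient and density, V_g ∝ 1/f ∝ 1/sin φ.
V₂ = V₁ · sin φ₁ / sin φ₂ = 27.2 × sin 42° / sin 54°
V₂ = 27.2 × 0.6691/0.8090 = 22 knots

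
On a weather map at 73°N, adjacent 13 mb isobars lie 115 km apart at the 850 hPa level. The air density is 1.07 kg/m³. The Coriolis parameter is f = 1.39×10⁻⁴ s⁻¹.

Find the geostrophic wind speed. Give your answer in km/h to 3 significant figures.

Pressure gradient: |∂P/∂n| = 1300 Pa / 115000 m = 1.13×10⁻² Pa/m
Geostrophic balance (pressure-gradient force = Coriolis force):
V_g = (1/(fρ)) |∂P/∂n| = 1.13×10⁻² / (1.39×10⁻⁴ × 1.07) = 76.0 m/s
Converting: 76.0 m/s × 3.6 = 274 km/h

274 km/h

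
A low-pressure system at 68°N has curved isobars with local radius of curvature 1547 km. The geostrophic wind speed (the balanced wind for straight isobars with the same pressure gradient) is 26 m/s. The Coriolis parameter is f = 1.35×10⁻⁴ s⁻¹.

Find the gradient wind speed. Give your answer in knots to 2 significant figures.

Around a low, centrifugal force acts outward with Coriolis, so pressure-gradient force balances both:
(1/ρ)|∂P/∂n| = fV + V²/R  →  V² + fR·V − fR·V_g = 0
With fR = 1.35×10⁻⁴ × 1547×10³ m = 209 m/s:
V = [−fR + √((fR)² + 4 fR V_g)]/2 = [−209 + √(209² + 4×209×26)]/2 = 23.4 m/s
Subgeostrophic (V < V_g = 26 m/s), as expected around a low.
Converting: 23.4 m/s × 1.944 = 45 knots

45 knots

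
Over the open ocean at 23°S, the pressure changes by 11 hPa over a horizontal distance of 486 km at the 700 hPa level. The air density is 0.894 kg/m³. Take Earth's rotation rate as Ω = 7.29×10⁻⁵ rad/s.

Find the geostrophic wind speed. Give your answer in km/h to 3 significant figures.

Coriolis parameter at 23°S:
f = 2Ω sin φ = 2 × 7.29×10⁻⁵ × sin 23° = 5.70×10⁻⁵ s⁻¹
Pressure gradient: |∂P/∂n| = 1100 Pa / 486000 m = 2.26×10⁻³ Pa/m
Geostrophic balance (pressure-gradient force = Coriolis force):
V_g = (1/(fρ)) |∂P/∂n| = 2.26×10⁻³ / (5.70×10⁻⁵ × 0.894) = 44.4 m/s
Converting: 44.4 m/s × 3.6 = 160 km/h

160 km/h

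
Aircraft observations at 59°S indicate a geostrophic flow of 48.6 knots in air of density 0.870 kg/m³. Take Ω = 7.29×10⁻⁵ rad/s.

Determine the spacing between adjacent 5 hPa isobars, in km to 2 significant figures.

180 km

Coriolis parameter at 59°S:
f = 2Ω sin φ = 2 × 7.29×10⁻⁵ × sin 59° = 1.25×10⁻⁴ s⁻¹
Wind speed in SI: 48.6 knots = 25.0 m/s
Geostrophic balance rearranged: |∂P/∂n| = f ρ V_g
|∂P/∂n| = 1.25×10⁻⁴ × 0.870 × 25.0 = 2.72×10⁻³ Pa/m
Isobar spacing: Δn = ΔP/|∂P/∂n| = 500 Pa / 2.72×10⁻³ Pa/m = 183930 m ≈ 180 km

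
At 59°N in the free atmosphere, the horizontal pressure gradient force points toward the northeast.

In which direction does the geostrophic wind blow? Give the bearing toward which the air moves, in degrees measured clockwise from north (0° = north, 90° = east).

The pressure-gradient force points toward the northeast (bearing 045°).
Geostrophic balance: in the Northern Hemisphere the Coriolis force deflects motion to the right, so the geostrophic wind blows 90° to the right of the pressure-gradient force (low pressure on the left).
Rotating 045° by 90° clockwise gives 135° — the wind blows toward the southeast.

135°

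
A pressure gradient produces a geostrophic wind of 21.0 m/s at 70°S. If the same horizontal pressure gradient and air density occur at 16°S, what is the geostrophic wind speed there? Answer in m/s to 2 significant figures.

With the same pressure gradient and density, V_g ∝ 1/f ∝ 1/sin φ.
V₂ = V₁ · sin φ₁ / sin φ₂ = 21.0 × sin 70° / sin 16°
V₂ = 21.0 × 0.9397/0.2756 = 72 m/s

72 m/s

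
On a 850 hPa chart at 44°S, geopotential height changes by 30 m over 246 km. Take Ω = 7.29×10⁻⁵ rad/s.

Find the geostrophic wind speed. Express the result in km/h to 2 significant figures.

Coriolis parameter at 44°S:
f = 2Ω sin φ = 2 × 7.29×10⁻⁵ × sin 44° = 1.01×10⁻⁴ s⁻¹
Height gradient: |∂Z/∂n| = 30 m / 246000 m = 1.22×10⁻⁴
On a pressure surface, geostrophic balance gives V_g = (g/f)|∂Z/∂n|:
V_g = 9.81 × 1.22×10⁻⁴ / 1.01×10⁻⁴ = 11.8 m/s
Converting: 11.8 m/s × 3.6 = 43 km/h

43 km/h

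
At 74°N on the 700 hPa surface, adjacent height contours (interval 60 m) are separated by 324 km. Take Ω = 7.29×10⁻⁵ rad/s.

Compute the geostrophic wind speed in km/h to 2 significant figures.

Coriolis parameter at 74°N:
f = 2Ω sin φ = 2 × 7.29×10⁻⁵ × sin 74° = 1.40×10⁻⁴ s⁻¹
Height gradient: |∂Z/∂n| = 60 m / 324000 m = 1.85×10⁻⁴
On a pressure surface, geostrophic balance gives V_g = (g/f)|∂Z/∂n|:
V_g = 9.81 × 1.85×10⁻⁴ / 1.40×10⁻⁴ = 13.0 m/s
Converting: 13.0 m/s × 3.6 = 47 km/h

47 km/h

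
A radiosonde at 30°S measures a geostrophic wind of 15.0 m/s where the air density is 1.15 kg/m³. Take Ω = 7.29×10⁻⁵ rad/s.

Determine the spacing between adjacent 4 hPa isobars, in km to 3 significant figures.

Coriolis parameter at 30°S:
f = 2Ω sin φ = 2 × 7.29×10⁻⁵ × sin 30° = 7.29×10⁻⁵ s⁻¹
Geostrophic balance rearranged: |∂P/∂n| = f ρ V_g
|∂P/∂n| = 7.29×10⁻⁵ × 1.15 × 15.0 = 1.26×10⁻³ Pa/m
Isobar spacing: Δn = ΔP/|∂P/∂n| = 400 Pa / 1.26×10⁻³ Pa/m = 318085 m ≈ 318 km

318 km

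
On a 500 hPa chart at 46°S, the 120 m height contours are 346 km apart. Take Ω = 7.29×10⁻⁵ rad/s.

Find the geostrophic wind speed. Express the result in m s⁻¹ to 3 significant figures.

32.4 m s⁻¹

Coriolis parameter at 46°S:
f = 2Ω sin φ = 2 × 7.29×10⁻⁵ × sin 46° = 1.05×10⁻⁴ s⁻¹
Height gradient: |∂Z/∂n| = 120 m / 346000 m = 3.47×10⁻⁴
On a pressure surface, geostrophic balance gives V_g = (g/f)|∂Z/∂n|:
V_g = 9.81 × 3.47×10⁻⁴ / 1.05×10⁻⁴ = 32.4 m/s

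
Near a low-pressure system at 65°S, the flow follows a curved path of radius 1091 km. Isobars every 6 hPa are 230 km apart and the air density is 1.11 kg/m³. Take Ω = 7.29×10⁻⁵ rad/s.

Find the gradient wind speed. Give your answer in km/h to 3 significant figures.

57.6 km/h

Coriolis parameter at 65°S:
f = 2Ω sin φ = 2 × 7.29×10⁻⁵ × sin 65° = 1.32×10⁻⁴ s⁻¹
Pressure gradient: |∂P/∂n| = 600 Pa / 230000 m = 2.61×10⁻³ Pa/m
Geostrophic speed: V_g = |∂P/∂n|/(fρ) = 2.61×10⁻³/(1.32×10⁻⁴ × 1.11) = 17.8 m/s
Around a low, centrifugal force acts outward with Coriolis, so pressure-gradient force balances both:
(1/ρ)|∂P/∂n| = fV + V²/R  →  V² + fR·V − fR·V_g = 0
With fR = 1.32×10⁻⁴ × 1091×10³ m = 144 m/s:
V = [−fR + √((fR)² + 4 fR V_g)]/2 = [−144 + √(144² + 4×144×17.8)]/2 = 16 m/s
Subgeostrophic (V < V_g = 17.8 m/s), as expected around a low.
Converting: 16 m/s × 3.6 = 57.6 km/h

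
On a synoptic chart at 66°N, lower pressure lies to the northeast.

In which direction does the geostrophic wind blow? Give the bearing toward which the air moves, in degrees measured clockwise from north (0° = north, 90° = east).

The pressure-gradient force points toward the northeast (bearing 045°).
Geostrophic balance: in the Northern Hemisphere the Coriolis force deflects motion to the right, so the geostrophic wind blows 90° to the right of the pressure-gradient force (low pressure on the left).
Rotating 045° by 90° clockwise gives 135° — the wind blows toward the southeast.

135°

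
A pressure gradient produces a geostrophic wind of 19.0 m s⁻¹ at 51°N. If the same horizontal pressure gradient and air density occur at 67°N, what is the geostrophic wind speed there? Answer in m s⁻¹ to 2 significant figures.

With the same pressure gradient and density, V_g ∝ 1/f ∝ 1/sin φ.
V₂ = V₁ · sin φ₁ / sin φ₂ = 19.0 × sin 51° / sin 67°
V₂ = 19.0 × 0.7771/0.9205 = 16 m s⁻¹

16 m s⁻¹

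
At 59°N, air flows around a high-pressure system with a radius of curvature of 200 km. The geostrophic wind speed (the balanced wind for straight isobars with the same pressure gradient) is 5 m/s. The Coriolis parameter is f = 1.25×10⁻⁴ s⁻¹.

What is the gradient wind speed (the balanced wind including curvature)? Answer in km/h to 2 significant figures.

Around a high, pressure-gradient force acts outward with centrifugal, so Coriolis balances both:
fV = (1/ρ)|∂P/∂n| + V²/R  →  V² − fR·V + fR·V_g = 0
With fR = 1.25×10⁻⁴ × 200×10³ m = 25.0 m/s:
V = [fR − √((fR)² − 4 fR V_g)]/2 = [25.0 − √(25.0² − 4×25.0×5)]/2 = 6.91 m/s
Supergeostrophic (V > V_g = 5 m/s), as expected around a high.
Converting: 6.91 m/s × 3.6 = 25 km/h

25 km/h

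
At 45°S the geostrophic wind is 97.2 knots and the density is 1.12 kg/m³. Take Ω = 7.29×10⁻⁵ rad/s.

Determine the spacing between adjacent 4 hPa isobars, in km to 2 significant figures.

Coriolis parameter at 45°S:
f = 2Ω sin φ = 2 × 7.29×10⁻⁵ × sin 45° = 1.03×10⁻⁴ s⁻¹
Wind speed in SI: 97.2 knots = 50.0 m/s
Geostrophic balance rearranged: |∂P/∂n| = f ρ V_g
|∂P/∂n| = 1.03×10⁻⁴ × 1.12 × 50.0 = 5.77×10⁻³ Pa/m
Isobar spacing: Δn = ΔP/|∂P/∂n| = 400 Pa / 5.77×10⁻³ Pa/m = 69278 m ≈ 69 km

69 km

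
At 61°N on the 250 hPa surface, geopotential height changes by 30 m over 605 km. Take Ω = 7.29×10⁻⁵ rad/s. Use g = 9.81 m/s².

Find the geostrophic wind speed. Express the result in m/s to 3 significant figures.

3.81 m/s

Coriolis parameter at 61°N:
f = 2Ω sin φ = 2 × 7.29×10⁻⁵ × sin 61° = 1.28×10⁻⁴ s⁻¹
Height gradient: |∂Z/∂n| = 30 m / 605000 m = 4.96×10⁻⁵
On a pressure surface, geostrophic balance gives V_g = (g/f)|∂Z/∂n|:
V_g = 9.81 × 4.96×10⁻⁵ / 1.28×10⁻⁴ = 3.81 m/s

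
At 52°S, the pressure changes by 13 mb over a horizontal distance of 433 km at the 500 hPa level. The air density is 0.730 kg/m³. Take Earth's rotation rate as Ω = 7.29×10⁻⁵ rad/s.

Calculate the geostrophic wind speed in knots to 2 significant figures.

Coriolis parameter at 52°S:
f = 2Ω sin φ = 2 × 7.29×10⁻⁵ × sin 52° = 1.15×10⁻⁴ s⁻¹
Pressure gradient: |∂P/∂n| = 1300 Pa / 433000 m = 3.00×10⁻³ Pa/m
Geostrophic balance (pressure-gradient force = Coriolis force):
V_g = (1/(fρ)) |∂P/∂n| = 3.00×10⁻³ / (1.15×10⁻⁴ × 0.730) = 35.8 m/s
Converting: 35.8 m/s × 1.944 = 70 knots

70 knots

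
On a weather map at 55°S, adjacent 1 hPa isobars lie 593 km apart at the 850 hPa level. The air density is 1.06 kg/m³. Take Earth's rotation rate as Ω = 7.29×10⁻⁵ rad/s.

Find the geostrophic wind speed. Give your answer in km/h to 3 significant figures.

4.80 km/h

Coriolis parameter at 55°S:
f = 2Ω sin φ = 2 × 7.29×10⁻⁵ × sin 55° = 1.19×10⁻⁴ s⁻¹
Pressure gradient: |∂P/∂n| = 100 Pa / 593000 m = 1.69×10⁻⁴ Pa/m
Geostrophic balance (pressure-gradient force = Coriolis force):
V_g = (1/(fρ)) |∂P/∂n| = 1.69×10⁻⁴ / (1.19×10⁻⁴ × 1.06) = 1.33 m/s
Converting: 1.33 m/s × 3.6 = 4.80 km/h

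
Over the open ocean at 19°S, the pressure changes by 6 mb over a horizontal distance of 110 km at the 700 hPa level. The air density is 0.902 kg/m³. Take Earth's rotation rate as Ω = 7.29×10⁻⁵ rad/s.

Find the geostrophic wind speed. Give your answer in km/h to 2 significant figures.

460 km/h

Coriolis parameter at 19°S:
f = 2Ω sin φ = 2 × 7.29×10⁻⁵ × sin 19° = 4.75×10⁻⁵ s⁻¹
Pressure gradient: |∂P/∂n| = 600 Pa / 110000 m = 5.45×10⁻³ Pa/m
Geostrophic balance (pressure-gradient force = Coriolis force):
V_g = (1/(fρ)) |∂P/∂n| = 5.45×10⁻³ / (4.75×10⁻⁵ × 0.902) = 127 m/s
Converting: 127 m/s × 3.6 = 460 km/h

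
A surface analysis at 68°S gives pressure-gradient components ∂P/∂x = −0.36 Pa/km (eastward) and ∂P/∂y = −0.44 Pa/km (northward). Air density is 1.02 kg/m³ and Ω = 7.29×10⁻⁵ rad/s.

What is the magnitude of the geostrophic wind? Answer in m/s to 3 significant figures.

Coriolis parameter at 68°S:
f = 2Ω sin φ = 2 × 7.29×10⁻⁵ × sin 68° = 1.35×10⁻⁴ s⁻¹
In the Southern Hemisphere f is negative: f = −1.35×10⁻⁴ s⁻¹.
Component geostrophic relations (x east, y north):
u_g = −(1/(fρ)) ∂P/∂y,  v_g = (1/(fρ)) ∂P/∂x
u_g = −(−0.44×10⁻³)/(−1.35×10⁻⁴ × 1.02) = −3.19 m/s;  v_g = (−0.36×10⁻³)/(−1.35×10⁻⁴ × 1.02) = 2.61 m/s
|V_g| = √(u_g² + v_g²) = 4.12 m/s

4.12 m/s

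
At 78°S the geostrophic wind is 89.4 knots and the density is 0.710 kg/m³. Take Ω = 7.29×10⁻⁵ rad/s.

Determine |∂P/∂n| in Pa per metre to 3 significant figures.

Coriolis parameter at 78°S:
f = 2Ω sin φ = 2 × 7.29×10⁻⁵ × sin 78° = 1.43×10⁻⁴ s⁻¹
Wind speed in SI: 89.4 knots = 46.0 m/s
Geostrophic balance rearranged: |∂P/∂n| = f ρ V_g
|∂P/∂n| = 1.43×10⁻⁴ × 0.710 × 46.0 = 4.66×10⁻³ Pa/m

4.66×10⁻³ Pa/m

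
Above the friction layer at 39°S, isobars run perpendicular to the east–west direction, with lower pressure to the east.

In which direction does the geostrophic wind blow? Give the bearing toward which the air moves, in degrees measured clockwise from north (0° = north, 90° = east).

The pressure-gradient force points toward the east (bearing 090°).
Geostrophic balance: in the Southern Hemisphere the Coriolis force deflects motion to the left, so the geostrophic wind blows 90° to the left of the pressure-gradient force (low pressure on the right).
Rotating 090° by 90° counterclockwise gives 000° — the wind blows toward the north.

000°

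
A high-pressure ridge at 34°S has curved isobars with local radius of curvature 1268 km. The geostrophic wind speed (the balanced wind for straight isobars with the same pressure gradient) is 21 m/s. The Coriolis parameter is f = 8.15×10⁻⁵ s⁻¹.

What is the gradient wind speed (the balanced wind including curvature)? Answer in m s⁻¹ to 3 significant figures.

29.3 m s⁻¹

Around a high, pressure-gradient force acts outward with centrifugal, so Coriolis balances both:
fV = (1/ρ)|∂P/∂n| + V²/R  →  V² − fR·V + fR·V_g = 0
With fR = 8.15×10⁻⁵ × 1268×10³ m = 103 m/s:
V = [fR − √((fR)² − 4 fR V_g)]/2 = [103 − √(103² − 4×103×21)]/2 = 29.3 m/s
Supergeostrophic (V > V_g = 21 m/s), as expected around a high.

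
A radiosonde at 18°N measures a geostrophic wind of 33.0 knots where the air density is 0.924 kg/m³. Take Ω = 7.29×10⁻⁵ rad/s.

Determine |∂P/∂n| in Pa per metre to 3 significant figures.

7.07×10⁻⁴ Pa/m

Coriolis parameter at 18°N:
f = 2Ω sin φ = 2 × 7.29×10⁻⁵ × sin 18° = 4.51×10⁻⁵ s⁻¹
Wind speed in SI: 33.0 knots = 17.0 m/s
Geostrophic balance rearranged: |∂P/∂n| = f ρ V_g
|∂P/∂n| = 4.51×10⁻⁵ × 0.924 × 17.0 = 7.07×10⁻⁴ Pa/m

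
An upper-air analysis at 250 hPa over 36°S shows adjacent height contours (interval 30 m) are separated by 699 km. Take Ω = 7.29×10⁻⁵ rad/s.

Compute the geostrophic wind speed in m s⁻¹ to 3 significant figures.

4.91 m s⁻¹

Coriolis parameter at 36°S:
f = 2Ω sin φ = 2 × 7.29×10⁻⁵ × sin 36° = 8.57×10⁻⁵ s⁻¹
Height gradient: |∂Z/∂n| = 30 m / 699000 m = 4.29×10⁻⁵
On a pressure surface, geostrophic balance gives V_g = (g/f)|∂Z/∂n|:
V_g = 9.81 × 4.29×10⁻⁵ / 8.57×10⁻⁵ = 4.91 m/s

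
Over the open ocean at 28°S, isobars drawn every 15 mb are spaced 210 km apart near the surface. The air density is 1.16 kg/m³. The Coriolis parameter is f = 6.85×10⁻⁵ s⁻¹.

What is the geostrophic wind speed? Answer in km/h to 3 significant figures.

324 km/h

Pressure gradient: |∂P/∂n| = 1500 Pa / 210000 m = 7.14×10⁻³ Pa/m
Geostrophic balance (pressure-gradient force = Coriolis force):
V_g = (1/(fρ)) |∂P/∂n| = 7.14×10⁻³ / (6.85×10⁻⁵ × 1.16) = 89.9 m/s
Converting: 89.9 m/s × 3.6 = 324 km/h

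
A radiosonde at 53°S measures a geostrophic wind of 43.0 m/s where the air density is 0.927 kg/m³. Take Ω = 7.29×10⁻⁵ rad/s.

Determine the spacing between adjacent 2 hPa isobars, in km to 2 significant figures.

43 km

Coriolis parameter at 53°S:
f = 2Ω sin φ = 2 × 7.29×10⁻⁵ × sin 53° = 1.16×10⁻⁴ s⁻¹
Geostrophic balance rearranged: |∂P/∂n| = f ρ V_g
|∂P/∂n| = 1.16×10⁻⁴ × 0.927 × 43.0 = 4.64×10⁻³ Pa/m
Isobar spacing: Δn = ΔP/|∂P/∂n| = 200 Pa / 4.64×10⁻³ Pa/m = 43090 m ≈ 43 km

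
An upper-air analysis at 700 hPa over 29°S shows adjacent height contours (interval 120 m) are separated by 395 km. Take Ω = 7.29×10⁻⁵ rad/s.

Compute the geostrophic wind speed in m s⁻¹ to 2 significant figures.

Coriolis parameter at 29°S:
f = 2Ω sin φ = 2 × 7.29×10⁻⁵ × sin 29° = 7.07×10⁻⁵ s⁻¹
Height gradient: |∂Z/∂n| = 120 m / 395000 m = 3.04×10⁻⁴
On a pressure surface, geostrophic balance gives V_g = (g/f)|∂Z/∂n|:
V_g = 9.81 × 3.04×10⁻⁴ / 7.07×10⁻⁵ = 42.2 m/s

42 m s⁻¹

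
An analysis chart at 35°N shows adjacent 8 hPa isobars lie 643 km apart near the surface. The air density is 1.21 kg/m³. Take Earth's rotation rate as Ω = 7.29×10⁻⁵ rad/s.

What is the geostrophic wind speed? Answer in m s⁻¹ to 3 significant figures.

Coriolis parameter at 35°N:
f = 2Ω sin φ = 2 × 7.29×10⁻⁵ × sin 35° = 8.36×10⁻⁵ s⁻¹
Pressure gradient: |∂P/∂n| = 800 Pa / 643000 m = 1.24×10⁻³ Pa/m
Geostrophic balance (pressure-gradient force = Coriolis force):
V_g = (1/(fρ)) |∂P/∂n| = 1.24×10⁻³ / (8.36×10⁻⁵ × 1.21) = 12.3 m/s

12.3 m s⁻¹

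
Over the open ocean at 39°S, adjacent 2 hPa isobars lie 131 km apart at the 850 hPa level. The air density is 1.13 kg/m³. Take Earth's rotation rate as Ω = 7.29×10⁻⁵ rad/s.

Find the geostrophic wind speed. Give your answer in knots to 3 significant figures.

Coriolis parameter at 39°S:
f = 2Ω sin φ = 2 × 7.29×10⁻⁵ × sin 39° = 9.18×10⁻⁵ s⁻¹
Pressure gradient: |∂P/∂n| = 200 Pa / 131000 m = 1.53×10⁻³ Pa/m
Geostrophic balance (pressure-gradient force = Coriolis force):
V_g = (1/(fρ)) |∂P/∂n| = 1.53×10⁻³ / (9.18×10⁻⁵ × 1.13) = 14.7 m/s
Converting: 14.7 m/s × 1.944 = 28.6 knots

28.6 knots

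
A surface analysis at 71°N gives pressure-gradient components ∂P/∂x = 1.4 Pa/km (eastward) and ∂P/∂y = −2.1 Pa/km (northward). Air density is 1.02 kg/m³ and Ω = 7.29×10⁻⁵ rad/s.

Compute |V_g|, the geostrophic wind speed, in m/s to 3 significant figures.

17.9 m/s

Coriolis parameter at 71°N:
f = 2Ω sin φ = 2 × 7.29×10⁻⁵ × sin 71° = 1.38×10⁻⁴ s⁻¹
Component geostrophic relations (x east, y north):
u_g = −(1/(fρ)) ∂P/∂y,  v_g = (1/(fρ)) ∂P/∂x
u_g = −(−2.1×10⁻³)/(1.38×10⁻⁴ × 1.02) = 14.9 m/s;  v_g = (1.4×10⁻³)/(1.38×10⁻⁴ × 1.02) = 9.96 m/s
|V_g| = √(u_g² + v_g²) = 17.9 m/s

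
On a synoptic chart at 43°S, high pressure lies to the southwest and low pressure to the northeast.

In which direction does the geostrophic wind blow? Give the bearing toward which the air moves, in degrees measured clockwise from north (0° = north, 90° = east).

The pressure-gradient force points toward the northeast (bearing 045°).
Geostrophic balance: in the Southern Hemisphere the Coriolis force deflects motion to the left, so the geostrophic wind blows 90° to the left of the pressure-gradient force (low pressure on the right).
Rotating 045° by 90° counterclockwise gives 315° — the wind blows toward the northwest.

315°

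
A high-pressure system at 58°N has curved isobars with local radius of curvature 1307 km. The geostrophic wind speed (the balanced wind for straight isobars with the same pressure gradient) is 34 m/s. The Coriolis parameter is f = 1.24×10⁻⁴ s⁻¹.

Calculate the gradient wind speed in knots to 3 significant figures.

Around a high, pressure-gradient force acts outward with centrifugal, so Coriolis balances both:
fV = (1/ρ)|∂P/∂n| + V²/R  →  V² − fR·V + fR·V_g = 0
With fR = 1.24×10⁻⁴ × 1307×10³ m = 162 m/s:
V = [fR − √((fR)² − 4 fR V_g)]/2 = [162 − √(162² − 4×162×34)]/2 = 48.5 m/s
Supergeostrophic (V > V_g = 34 m/s), as expected around a high.
Converting: 48.5 m/s × 1.944 = 94.3 knots

94.3 knots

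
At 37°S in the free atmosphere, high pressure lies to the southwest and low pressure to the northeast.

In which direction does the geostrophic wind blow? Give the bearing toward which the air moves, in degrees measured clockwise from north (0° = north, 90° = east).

The pressure-gradient force points toward the northeast (bearing 045°).
Geostrophic balance: in the Southern Hemisphere the Coriolis force deflects motion to the left, so the geostrophic wind blows 90° to the left of the pressure-gradient force (low pressure on the right).
Rotating 045° by 90° counterclockwise gives 315° — the wind blows toward the northwest.

315°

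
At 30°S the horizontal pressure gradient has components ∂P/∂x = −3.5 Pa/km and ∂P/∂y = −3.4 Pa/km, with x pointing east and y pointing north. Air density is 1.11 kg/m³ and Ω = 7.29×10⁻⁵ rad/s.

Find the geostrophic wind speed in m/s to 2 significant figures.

60 m/s

Coriolis parameter at 30°S:
f = 2Ω sin φ = 2 × 7.29×10⁻⁵ × sin 30° = 7.29×10⁻⁵ s⁻¹
In the Southern Hemisphere f is negative: f = −7.29×10⁻⁵ s⁻¹.
Component geostrophic relations (x east, y north):
u_g = −(1/(fρ)) ∂P/∂y,  v_g = (1/(fρ)) ∂P/∂x
u_g = −(−3.4×10⁻³)/(−7.29×10⁻⁵ × 1.11) = −42.0 m/s;  v_g = (−3.5×10⁻³)/(−7.29×10⁻⁵ × 1.11) = 43.3 m/s
|V_g| = √(u_g² + v_g²) = 60.3 m/s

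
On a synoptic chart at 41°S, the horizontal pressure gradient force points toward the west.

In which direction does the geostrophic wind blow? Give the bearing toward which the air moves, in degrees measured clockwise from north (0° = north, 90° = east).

The pressure-gradient force points toward the west (bearing 270°).
Geostrophic balance: in the Southern Hemisphere the Coriolis force deflects motion to the left, so the geostrophic wind blows 90° to the left of the pressure-gradient force (low pressure on the right).
Rotating 270° by 90° counterclockwise gives 180° — the wind blows toward the south.

180°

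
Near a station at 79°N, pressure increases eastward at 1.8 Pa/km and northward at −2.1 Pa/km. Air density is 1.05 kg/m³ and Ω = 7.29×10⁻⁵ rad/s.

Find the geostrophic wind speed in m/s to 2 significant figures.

18 m/s

Coriolis parameter at 79°N:
f = 2Ω sin φ = 2 × 7.29×10⁻⁵ × sin 79° = 1.43×10⁻⁴ s⁻¹
Component geostrophic relations (x east, y north):
u_g = −(1/(fρ)) ∂P/∂y,  v_g = (1/(fρ)) ∂P/∂x
u_g = −(−2.1×10⁻³)/(1.43×10⁻⁴ × 1.05) = 14.0 m/s;  v_g = (1.8×10⁻³)/(1.43×10⁻⁴ × 1.05) = 12.0 m/s
|V_g| = √(u_g² + v_g²) = 18.4 m/s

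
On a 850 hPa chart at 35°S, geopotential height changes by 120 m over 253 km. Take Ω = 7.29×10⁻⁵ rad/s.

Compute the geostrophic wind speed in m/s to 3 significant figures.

55.6 m/s

Coriolis parameter at 35°S:
f = 2Ω sin φ = 2 × 7.29×10⁻⁵ × sin 35° = 8.36×10⁻⁵ s⁻¹
Height gradient: |∂Z/∂n| = 120 m / 253000 m = 4.74×10⁻⁴
On a pressure surface, geostrophic balance gives V_g = (g/f)|∂Z/∂n|:
V_g = 9.81 × 4.74×10⁻⁴ / 8.36×10⁻⁵ = 55.6 m/s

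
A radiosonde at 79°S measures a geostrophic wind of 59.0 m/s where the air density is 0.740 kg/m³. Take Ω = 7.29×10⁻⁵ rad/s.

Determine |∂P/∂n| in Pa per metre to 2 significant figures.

Coriolis parameter at 79°S:
f = 2Ω sin φ = 2 × 7.29×10⁻⁵ × sin 79° = 1.43×10⁻⁴ s⁻¹
Geostrophic balance rearranged: |∂P/∂n| = f ρ V_g
|∂P/∂n| = 1.43×10⁻⁴ × 0.740 × 59.0 = 6.25×10⁻³ Pa/m

6.2×10⁻³ Pa/m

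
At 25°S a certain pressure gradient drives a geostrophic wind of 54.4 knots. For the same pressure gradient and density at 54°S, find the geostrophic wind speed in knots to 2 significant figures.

With the same pressure gradient and density, V_g ∝ 1/f ∝ 1/sin φ.
V₂ = V₁ · sin φ₁ / sin φ₂ = 54.4 × sin 25° / sin 54°
V₂ = 54.4 × 0.4226/0.8090 = 28 knots

28 knots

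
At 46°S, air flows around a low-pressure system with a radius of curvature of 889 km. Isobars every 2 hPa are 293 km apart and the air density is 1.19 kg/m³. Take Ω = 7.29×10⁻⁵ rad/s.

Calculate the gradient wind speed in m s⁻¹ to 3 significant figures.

Coriolis parameter at 46°S:
f = 2Ω sin φ = 2 × 7.29×10⁻⁵ × sin 46° = 1.05×10⁻⁴ s⁻¹
Pressure gradient: |∂P/∂n| = 200 Pa / 293000 m = 6.83×10⁻⁴ Pa/m
Geostrophic speed: V_g = |∂P/∂n|/(fρ) = 6.83×10⁻⁴/(1.05×10⁻⁴ × 1.19) = 5.47 m/s
Around a low, centrifugal force acts outward with Coriolis, so pressure-gradient force balances both:
(1/ρ)|∂P/∂n| = fV + V²/R  →  V² + fR·V − fR·V_g = 0
With fR = 1.05×10⁻⁴ × 889×10³ m = 93.2 m/s:
V = [−fR + √((fR)² + 4 fR V_g)]/2 = [−93.2 + √(93.2² + 4×93.2×5.47)]/2 = 5.18 m/s
Subgeostrophic (V < V_g = 5.47 m/s), as expected around a low.

5.18 m s⁻¹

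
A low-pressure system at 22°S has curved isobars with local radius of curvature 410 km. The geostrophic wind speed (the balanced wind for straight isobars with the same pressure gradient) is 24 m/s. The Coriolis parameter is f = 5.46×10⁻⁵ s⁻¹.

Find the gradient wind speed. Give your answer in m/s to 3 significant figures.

14.5 m/s

Around a low, centrifugal force acts outward with Coriolis, so pressure-gradient force balances both:
(1/ρ)|∂P/∂n| = fV + V²/R  →  V² + fR·V − fR·V_g = 0
With fR = 5.46×10⁻⁵ × 410×10³ m = 22.4 m/s:
V = [−fR + √((fR)² + 4 fR V_g)]/2 = [−22.4 + √(22.4² + 4×22.4×24)]/2 = 14.5 m/s
Subgeostrophic (V < V_g = 24 m/s), as expected around a low.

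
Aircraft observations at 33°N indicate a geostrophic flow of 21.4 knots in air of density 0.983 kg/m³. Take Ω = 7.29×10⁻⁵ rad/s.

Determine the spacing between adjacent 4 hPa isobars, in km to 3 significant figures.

Coriolis parameter at 33°N:
f = 2Ω sin φ = 2 × 7.29×10⁻⁵ × sin 33° = 7.94×10⁻⁵ s⁻¹
Wind speed in SI: 21.4 knots = 11.0 m/s
Geostrophic balance rearranged: |∂P/∂n| = f ρ V_g
|∂P/∂n| = 7.94×10⁻⁵ × 0.983 × 11.0 = 8.59×10⁻⁴ Pa/m
Isobar spacing: Δn = ΔP/|∂P/∂n| = 400 Pa / 8.59×10⁻⁴ Pa/m = 465466 m ≈ 465 km

465 km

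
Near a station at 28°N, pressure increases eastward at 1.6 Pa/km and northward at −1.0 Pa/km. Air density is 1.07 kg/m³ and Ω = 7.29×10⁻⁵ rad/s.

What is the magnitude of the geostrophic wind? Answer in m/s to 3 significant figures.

25.8 m/s

Coriolis parameter at 28°N:
f = 2Ω sin φ = 2 × 7.29×10⁻⁵ × sin 28° = 6.84×10⁻⁵ s⁻¹
Component geostrophic relations (x east, y north):
u_g = −(1/(fρ)) ∂P/∂y,  v_g = (1/(fρ)) ∂P/∂x
u_g = −(−1.0×10⁻³)/(6.84×10⁻⁵ × 1.07) = 13.7 m/s;  v_g = (1.6×10⁻³)/(6.84×10⁻⁵ × 1.07) = 21.8 m/s
|V_g| = √(u_g² + v_g²) = 25.8 m/s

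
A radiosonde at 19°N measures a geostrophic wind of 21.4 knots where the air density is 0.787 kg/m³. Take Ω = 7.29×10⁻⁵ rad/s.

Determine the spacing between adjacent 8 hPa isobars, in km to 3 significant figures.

Coriolis parameter at 19°N:
f = 2Ω sin φ = 2 × 7.29×10⁻⁵ × sin 19° = 4.75×10⁻⁵ s⁻¹
Wind speed in SI: 21.4 knots = 11.0 m/s
Geostrophic balance rearranged: |∂P/∂n| = f ρ V_g
|∂P/∂n| = 4.75×10⁻⁵ × 0.787 × 11.0 = 4.11×10⁻⁴ Pa/m
Isobar spacing: Δn = ΔP/|∂P/∂n| = 800 Pa / 4.11×10⁻⁴ Pa/m = 1945199 m ≈ 1950 km

1950 km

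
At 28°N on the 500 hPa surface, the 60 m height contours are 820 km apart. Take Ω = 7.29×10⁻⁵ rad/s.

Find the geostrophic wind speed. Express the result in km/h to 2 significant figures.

38 km/h

Coriolis parameter at 28°N:
f = 2Ω sin φ = 2 × 7.29×10⁻⁵ × sin 28° = 6.84×10⁻⁵ s⁻¹
Height gradient: |∂Z/∂n| = 60 m / 820000 m = 7.32×10⁻⁵
On a pressure surface, geostrophic balance gives V_g = (g/f)|∂Z/∂n|:
V_g = 9.81 × 7.32×10⁻⁵ / 6.84×10⁻⁵ = 10.5 m/s
Converting: 10.5 m/s × 3.6 = 38 km/h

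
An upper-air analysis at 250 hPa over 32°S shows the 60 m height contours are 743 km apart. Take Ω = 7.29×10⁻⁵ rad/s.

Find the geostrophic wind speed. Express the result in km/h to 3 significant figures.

Coriolis parameter at 32°S:
f = 2Ω sin φ = 2 × 7.29×10⁻⁵ × sin 32° = 7.73×10⁻⁵ s⁻¹
Height gradient: |∂Z/∂n| = 60 m / 743000 m = 8.08×10⁻⁵
On a pressure surface, geostrophic balance gives V_g = (g/f)|∂Z/∂n|:
V_g = 9.81 × 8.08×10⁻⁵ / 7.73×10⁻⁵ = 10.3 m/s
Converting: 10.3 m/s × 3.6 = 36.9 km/h

36.9 km/h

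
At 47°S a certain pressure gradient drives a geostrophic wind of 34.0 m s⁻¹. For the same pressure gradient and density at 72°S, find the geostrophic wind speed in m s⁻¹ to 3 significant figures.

26.1 m s⁻¹

With the same pressure gradient and density, V_g ∝ 1/f ∝ 1/sin φ.
V₂ = V₁ · sin φ₁ / sin φ₂ = 34.0 × sin 47° / sin 72°
V₂ = 34.0 × 0.7314/0.9511 = 26.1 m s⁻¹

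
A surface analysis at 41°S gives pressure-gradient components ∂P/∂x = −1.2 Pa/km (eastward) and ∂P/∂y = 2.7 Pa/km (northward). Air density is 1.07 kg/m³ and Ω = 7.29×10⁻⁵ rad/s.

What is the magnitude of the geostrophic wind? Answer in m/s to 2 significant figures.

29 m/s

Coriolis parameter at 41°S:
f = 2Ω sin φ = 2 × 7.29×10⁻⁵ × sin 41° = 9.57×10⁻⁵ s⁻¹
In the Southern Hemisphere f is negative: f = −9.57×10⁻⁵ s⁻¹.
Component geostrophic relations (x east, y north):
u_g = −(1/(fρ)) ∂P/∂y,  v_g = (1/(fρ)) ∂P/∂x
u_g = −(2.7×10⁻³)/(−9.57×10⁻⁵ × 1.07) = 26.4 m/s;  v_g = (−1.2×10⁻³)/(−9.57×10⁻⁵ × 1.07) = 11.7 m/s
|V_g| = √(u_g² + v_g²) = 28.9 m/s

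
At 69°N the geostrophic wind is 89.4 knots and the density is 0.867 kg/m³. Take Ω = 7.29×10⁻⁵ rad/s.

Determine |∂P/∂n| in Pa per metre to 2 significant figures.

5.4×10⁻³ Pa/m

Coriolis parameter at 69°N:
f = 2Ω sin φ = 2 × 7.29×10⁻⁵ × sin 69° = 1.36×10⁻⁴ s⁻¹
Wind speed in SI: 89.4 knots = 46.0 m/s
Geostrophic balance rearranged: |∂P/∂n| = f ρ V_g
|∂P/∂n| = 1.36×10⁻⁴ × 0.867 × 46.0 = 5.43×10⁻³ Pa/m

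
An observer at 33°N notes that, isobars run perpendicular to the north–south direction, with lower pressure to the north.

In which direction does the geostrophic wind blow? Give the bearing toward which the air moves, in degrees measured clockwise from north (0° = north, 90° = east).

090°

The pressure-gradient force points toward the north (bearing 000°).
Geostrophic balance: in the Northern Hemisphere the Coriolis force deflects motion to the right, so the geostrophic wind blows 90° to the right of the pressure-gradient force (low pressure on the left).
Rotating 000° by 90° clockwise gives 090° — the wind blows toward the east.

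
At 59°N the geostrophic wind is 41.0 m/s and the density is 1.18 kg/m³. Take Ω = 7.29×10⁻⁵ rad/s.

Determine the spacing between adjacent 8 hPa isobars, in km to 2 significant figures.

Coriolis parameter at 59°N:
f = 2Ω sin φ = 2 × 7.29×10⁻⁵ × sin 59° = 1.25×10⁻⁴ s⁻¹
Geostrophic balance rearranged: |∂P/∂n| = f ρ V_g
|∂P/∂n| = 1.25×10⁻⁴ × 1.18 × 41.0 = 6.05×10⁻³ Pa/m
Isobar spacing: Δn = ΔP/|∂P/∂n| = 800 Pa / 6.05×10⁻³ Pa/m = 132313 m ≈ 130 km

130 km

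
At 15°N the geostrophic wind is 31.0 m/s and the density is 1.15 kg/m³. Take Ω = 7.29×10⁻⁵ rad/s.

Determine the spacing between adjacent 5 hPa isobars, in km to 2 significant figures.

370 km

Coriolis parameter at 15°N:
f = 2Ω sin φ = 2 × 7.29×10⁻⁵ × sin 15° = 3.77×10⁻⁵ s⁻¹
Geostrophic balance rearranged: |∂P/∂n| = f ρ V_g
|∂P/∂n| = 3.77×10⁻⁵ × 1.15 × 31.0 = 1.35×10⁻³ Pa/m
Isobar spacing: Δn = ΔP/|∂P/∂n| = 500 Pa / 1.35×10⁻³ Pa/m = 371669 m ≈ 370 km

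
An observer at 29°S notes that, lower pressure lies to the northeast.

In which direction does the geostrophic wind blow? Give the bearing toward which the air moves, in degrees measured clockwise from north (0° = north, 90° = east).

315°

The pressure-gradient force points toward the northeast (bearing 045°).
Geostrophic balance: in the Southern Hemisphere the Coriolis force deflects motion to the left, so the geostrophic wind blows 90° to the left of the pressure-gradient force (low pressure on the right).
Rotating 045° by 90° counterclockwise gives 315° — the wind blows toward the northwest.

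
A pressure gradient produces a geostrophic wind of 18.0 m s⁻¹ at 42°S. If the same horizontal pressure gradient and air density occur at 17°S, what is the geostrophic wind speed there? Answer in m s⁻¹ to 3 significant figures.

41.2 m s⁻¹

With the same pressure gradient and density, V_g ∝ 1/f ∝ 1/sin φ.
V₂ = V₁ · sin φ₁ / sin φ₂ = 18.0 × sin 42° / sin 17°
V₂ = 18.0 × 0.6691/0.2924 = 41.2 m s⁻¹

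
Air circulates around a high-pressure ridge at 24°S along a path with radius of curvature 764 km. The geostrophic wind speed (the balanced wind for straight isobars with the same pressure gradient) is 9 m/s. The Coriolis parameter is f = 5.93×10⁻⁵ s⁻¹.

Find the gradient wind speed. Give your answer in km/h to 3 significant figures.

Around a high, pressure-gradient force acts outward with centrifugal, so Coriolis balances both:
fV = (1/ρ)|∂P/∂n| + V²/R  →  V² − fR·V + fR·V_g = 0
With fR = 5.93×10⁻⁵ × 764×10³ m = 45.3 m/s:
V = [fR − √((fR)² − 4 fR V_g)]/2 = [45.3 − √(45.3² − 4×45.3×9)]/2 = 12.4 m/s
Supergeostrophic (V > V_g = 9 m/s), as expected around a high.
Converting: 12.4 m/s × 3.6 = 44.6 km/h

44.6 km/h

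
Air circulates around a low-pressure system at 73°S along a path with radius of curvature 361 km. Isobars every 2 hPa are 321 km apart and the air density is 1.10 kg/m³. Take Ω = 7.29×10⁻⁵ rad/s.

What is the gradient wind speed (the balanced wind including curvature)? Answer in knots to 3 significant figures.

7.35 knots

Coriolis parameter at 73°S:
f = 2Ω sin φ = 2 × 7.29×10⁻⁵ × sin 73° = 1.39×10⁻⁴ s⁻¹
Pressure gradient: |∂P/∂n| = 200 Pa / 321000 m = 6.23×10⁻⁴ Pa/m
Geostrophic speed: V_g = |∂P/∂n|/(fρ) = 6.23×10⁻⁴/(1.39×10⁻⁴ × 1.10) = 4.06 m/s
Around a low, centrifugal force acts outward with Coriolis, so pressure-gradient force balances both:
(1/ρ)|∂P/∂n| = fV + V²/R  →  V² + fR·V − fR·V_g = 0
With fR = 1.39×10⁻⁴ × 361×10³ m = 50.3 m/s:
V = [−fR + √((fR)² + 4 fR V_g)]/2 = [−50.3 + √(50.3² + 4×50.3×4.06)]/2 = 3.78 m/s
Subgeostrophic (V < V_g = 4.06 m/s), as expected around a low.
Converting: 3.78 m/s × 1.944 = 7.35 knots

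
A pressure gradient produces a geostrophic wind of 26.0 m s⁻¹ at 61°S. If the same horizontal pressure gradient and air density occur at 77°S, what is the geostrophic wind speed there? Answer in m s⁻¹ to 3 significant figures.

23.3 m s⁻¹

With the same pressure gradient and density, V_g ∝ 1/f ∝ 1/sin φ.
V₂ = V₁ · sin φ₁ / sin φ₂ = 26.0 × sin 61° / sin 77°
V₂ = 26.0 × 0.8746/0.9744 = 23.3 m s⁻¹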